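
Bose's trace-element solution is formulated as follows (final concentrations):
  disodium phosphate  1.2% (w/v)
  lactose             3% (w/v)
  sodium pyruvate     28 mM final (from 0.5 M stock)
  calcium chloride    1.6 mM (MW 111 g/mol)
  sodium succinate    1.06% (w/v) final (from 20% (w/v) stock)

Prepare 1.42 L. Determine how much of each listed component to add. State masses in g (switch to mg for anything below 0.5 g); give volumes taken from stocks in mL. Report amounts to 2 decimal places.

Working volume: 1.42 L.
disodium phosphate: 1.2% w/v = 12 g/L → 12 × 1.42 L = 17.04 g
lactose: 3% w/v = 30 g/L → 30 × 1.42 L = 42.60 g
sodium pyruvate: dilute stock: 28 mM × 1420 mL ÷ 500 mM = 79.52 mL
calcium chloride: 1.6 mmol/L × 111 mg/mmol × 1.42 L = 252.19 mg
sodium succinate: dilute stock: 1.06% ÷ 20% × 1420 mL = 75.26 mL

disodium phosphate 17.04 g; lactose 42.60 g; sodium pyruvate 79.52 mL; calcium chloride 252.19 mg; sodium succinate 75.26 mL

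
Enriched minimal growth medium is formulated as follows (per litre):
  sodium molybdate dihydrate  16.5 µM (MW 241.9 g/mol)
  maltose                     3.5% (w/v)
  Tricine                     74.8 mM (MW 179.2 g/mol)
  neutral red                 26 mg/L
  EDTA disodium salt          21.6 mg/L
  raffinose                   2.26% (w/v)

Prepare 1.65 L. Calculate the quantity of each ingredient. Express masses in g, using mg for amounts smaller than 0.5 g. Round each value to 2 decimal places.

Working volume: 1.65 L.
sodium molybdate dihydrate: 16.5 µmol/L × 241.9 g/mol × 1.65 L ÷ 1000 = 6.59 mg
maltose: 3.5 g per 100 mL × 1650 mL ÷ 100 = 57.75 g
Tricine: 74.8 mmol/L × 179.2 g/mol × 1.65 L ÷ 1000 = 22.12 g
neutral red: 26 mg/L × 1.65 L = 42.90 mg
EDTA disodium salt: 21.6 mg/L × 1.65 L = 35.64 mg
raffinose: 2.26 g per 100 mL × 1650 mL ÷ 100 = 37.29 g

sodium molybdate dihydrate 6.59 mg; maltose 57.75 g; Tricine 22.12 g; neutral red 42.90 mg; EDTA disodium salt 35.64 mg; raffinose 37.29 g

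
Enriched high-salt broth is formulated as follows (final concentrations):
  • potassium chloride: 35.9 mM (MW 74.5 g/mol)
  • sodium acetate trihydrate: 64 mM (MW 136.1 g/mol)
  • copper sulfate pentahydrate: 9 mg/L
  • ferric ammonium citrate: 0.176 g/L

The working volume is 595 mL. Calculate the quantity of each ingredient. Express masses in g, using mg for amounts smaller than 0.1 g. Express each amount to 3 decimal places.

Scale factor relative to 1 L: 0.595.
potassium chloride: 35.9 mmol/L × 74.5 g/mol × 0.595 L ÷ 1000 = 1.591 g
sodium acetate trihydrate: 64 mmol/L × 136.1 g/mol × 0.595 L ÷ 1000 = 5.183 g
copper sulfate pentahydrate: 9 mg/L × 0.595 L = 5.355 mg
ferric ammonium citrate: 0.176 g/L × 0.595 L = 0.105 g

potassium chloride 1.591 g; sodium acetate trihydrate 5.183 g; copper sulfate pentahydrate 5.355 mg; ferric ammonium citrate 0.105 g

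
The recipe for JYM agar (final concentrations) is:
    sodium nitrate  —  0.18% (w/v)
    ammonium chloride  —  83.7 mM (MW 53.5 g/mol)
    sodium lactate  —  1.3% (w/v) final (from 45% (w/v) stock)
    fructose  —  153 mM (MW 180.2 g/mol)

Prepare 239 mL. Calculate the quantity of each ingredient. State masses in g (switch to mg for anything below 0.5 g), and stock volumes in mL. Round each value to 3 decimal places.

Target volume = 239 mL = 0.239 L.
sodium nitrate: 0.18 g per 100 mL × 239 mL ÷ 100 = 0.4302 g = 430.200 mg
ammonium chloride: 83.7 mmol/L × 53.5 g/mol × 0.239 L ÷ 1000 = 1.070 g
sodium lactate: dilute stock: 1.3% ÷ 45% × 239 mL = 6.904 mL
fructose: 153 mmol/L × 180.2 g/mol × 0.239 L ÷ 1000 = 6.589 g

sodium nitrate 430.200 mg; ammonium chloride 1.070 g; sodium lactate 6.904 mL; fructose 6.589 g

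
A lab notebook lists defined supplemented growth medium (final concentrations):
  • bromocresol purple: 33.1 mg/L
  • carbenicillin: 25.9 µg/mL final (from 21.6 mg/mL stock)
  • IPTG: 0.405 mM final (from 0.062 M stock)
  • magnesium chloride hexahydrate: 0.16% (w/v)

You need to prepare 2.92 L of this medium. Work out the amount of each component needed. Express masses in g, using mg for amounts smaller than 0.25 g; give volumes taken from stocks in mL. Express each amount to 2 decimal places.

Working volume: 2.92 L.
bromocresol purple: 33.1 mg/L × 2.92 L = 96.65 mg
carbenicillin: V = C2·V2/C1 = 25.9 µg/mL × 2920 mL ÷ 21600 µg/mL = 3.50 mL
IPTG: C1V1 = C2V2 → 0.405 mM × 2920 mL ÷ 62 mM = 19.07 mL
magnesium chloride hexahydrate: 0.16 g per 100 mL × 2920 mL ÷ 100 = 4.67 g

bromocresol purple 96.65 mg; carbenicillin 3.50 mL; IPTG 19.07 mL; magnesium chloride hexahydrate 4.67 g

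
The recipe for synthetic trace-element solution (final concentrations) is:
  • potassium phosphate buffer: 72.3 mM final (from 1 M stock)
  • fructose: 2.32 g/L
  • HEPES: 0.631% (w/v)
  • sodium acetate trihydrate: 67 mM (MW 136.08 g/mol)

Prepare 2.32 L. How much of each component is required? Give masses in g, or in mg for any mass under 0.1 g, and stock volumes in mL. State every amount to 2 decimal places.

Scale factor relative to 1 L: 2.32.
potassium phosphate buffer: V = C2·V2/C1 = 72.3 mM × 2320 mL ÷ 1000 mM = 167.74 mL
fructose: 2.32 g/L × 2.32 L = 5.38 g
HEPES: 0.631 g per 100 mL × 2320 mL ÷ 100 = 14.64 g
sodium acetate trihydrate: 67 mmol/L × 136.08 g/mol × 2.32 L ÷ 1000 = 21.15 g

potassium phosphate buffer 167.74 mL; fructose 5.38 g; HEPES 14.64 g; sodium acetate trihydrate 21.15 g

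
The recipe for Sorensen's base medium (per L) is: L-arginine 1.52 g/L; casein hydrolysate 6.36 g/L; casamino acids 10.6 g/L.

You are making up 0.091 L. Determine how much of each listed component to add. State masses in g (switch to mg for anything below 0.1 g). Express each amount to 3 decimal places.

Working volume: 0.091 L.
L-arginine: 1.52 g/L × 0.091 L = 0.138 g
casein hydrolysate: 6.36 g/L × 0.091 L = 0.579 g
casamino acids: 10.6 g/L × 0.091 L = 0.965 g

L-arginine 0.138 g; casein hydrolysate 0.579 g; casamino acids 0.965 g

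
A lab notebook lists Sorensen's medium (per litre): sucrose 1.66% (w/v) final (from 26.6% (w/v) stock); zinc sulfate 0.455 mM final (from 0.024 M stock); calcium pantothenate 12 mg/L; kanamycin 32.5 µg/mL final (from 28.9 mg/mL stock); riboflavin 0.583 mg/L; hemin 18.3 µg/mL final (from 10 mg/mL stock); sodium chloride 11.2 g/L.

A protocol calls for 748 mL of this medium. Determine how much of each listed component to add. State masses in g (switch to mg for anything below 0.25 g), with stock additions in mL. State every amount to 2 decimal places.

Working volume: 748 mL = 0.748 L.
sucrose: dilute stock: 1.66% ÷ 26.6% × 748 mL = 46.68 mL
zinc sulfate: V = C2·V2/C1 = 0.455 mM × 748 mL ÷ 24 mM = 14.18 mL
calcium pantothenate: 12 mg/L × 0.748 L = 8.98 mg
kanamycin: V = C2·V2/C1 = 32.5 µg/mL × 748 mL ÷ 28900 µg/mL = 0.84 mL
riboflavin: 0.583 mg/L × 0.748 L = 0.44 mg
hemin: C1V1 = C2V2 → 18.3 µg/mL × 748 mL ÷ 10000 µg/mL = 1.37 mL
sodium chloride: 11.2 g/L × 0.748 L = 8.38 g

sucrose 46.68 mL; zinc sulfate 14.18 mL; calcium pantothenate 8.98 mg; kanamycin 0.84 mL; riboflavin 0.44 mg; hemin 1.37 mL; sodium chloride 8.38 g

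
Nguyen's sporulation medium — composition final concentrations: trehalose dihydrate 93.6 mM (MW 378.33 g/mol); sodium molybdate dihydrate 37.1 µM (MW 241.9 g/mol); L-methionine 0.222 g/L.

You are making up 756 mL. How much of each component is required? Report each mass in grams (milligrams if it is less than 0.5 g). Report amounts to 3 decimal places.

Target volume = 756 mL = 0.756 L.
trehalose dihydrate: 93.6 mmol/L × 378.33 g/mol × 0.756 L ÷ 1000 = 26.771 g
sodium molybdate dihydrate: 37.1 µmol/L × 241.9 g/mol × 0.756 L ÷ 1000 = 6.785 mg
L-methionine: 0.222 g/L × 0.756 L = 0.167832 g = 167.832 mg

trehalose dihydrate 26.771 g; sodium molybdate dihydrate 6.785 mg; L-methionine 167.832 mg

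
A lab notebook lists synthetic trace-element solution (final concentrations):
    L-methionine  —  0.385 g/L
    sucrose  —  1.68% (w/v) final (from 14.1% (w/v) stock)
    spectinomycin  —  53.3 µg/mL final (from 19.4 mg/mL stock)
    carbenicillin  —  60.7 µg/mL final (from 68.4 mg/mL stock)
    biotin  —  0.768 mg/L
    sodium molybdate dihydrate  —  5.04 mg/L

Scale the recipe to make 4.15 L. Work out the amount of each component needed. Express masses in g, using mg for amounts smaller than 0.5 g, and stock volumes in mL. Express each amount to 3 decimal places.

Working volume: 4.15 L.
L-methionine: 0.385 g/L × 4.15 L = 1.598 g
sucrose: C1V1 = C2V2 → 1.68% ÷ 14.1% × 4150 mL = 494.468 mL
spectinomycin: dilute stock: 53.3 µg/mL × 4150 mL ÷ 19400 µg/mL = 11.402 mL
carbenicillin: dilute stock: 60.7 µg/mL × 4150 mL ÷ 68400 µg/mL = 3.683 mL
biotin: 0.768 mg/L × 4.15 L = 3.187 mg
sodium molybdate dihydrate: 5.04 mg/L × 4.15 L = 20.916 mg

L-methionine 1.598 g; sucrose 494.468 mL; spectinomycin 11.402 mL; carbenicillin 3.683 mL; biotin 3.187 mg; sodium molybdate dihydrate 20.916 mg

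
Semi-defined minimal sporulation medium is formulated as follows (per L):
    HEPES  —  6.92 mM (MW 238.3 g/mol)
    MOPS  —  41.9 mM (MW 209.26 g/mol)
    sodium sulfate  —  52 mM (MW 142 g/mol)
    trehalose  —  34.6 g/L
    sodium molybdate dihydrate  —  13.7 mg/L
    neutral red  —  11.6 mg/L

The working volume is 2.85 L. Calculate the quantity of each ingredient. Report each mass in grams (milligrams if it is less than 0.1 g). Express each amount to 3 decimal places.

HEPES 4.700 g; MOPS 24.989 g; sodium sulfate 21.044 g; trehalose 98.610 g; sodium molybdate dihydrate 39.045 mg; neutral red 33.060 mg

Scale factor relative to 1 L: 2.85.
HEPES: 6.92 mmol/L × 238.3 g/mol × 2.85 L ÷ 1000 = 4.700 g
MOPS: 41.9 mmol/L × 209.26 g/mol × 2.85 L ÷ 1000 = 24.989 g
sodium sulfate: 52 mmol/L × 142 g/mol × 2.85 L ÷ 1000 = 21.044 g
trehalose: 34.6 g/L × 2.85 L = 98.610 g
sodium molybdate dihydrate: 13.7 mg/L × 2.85 L = 39.045 mg
neutral red: 11.6 mg/L × 2.85 L = 33.060 mg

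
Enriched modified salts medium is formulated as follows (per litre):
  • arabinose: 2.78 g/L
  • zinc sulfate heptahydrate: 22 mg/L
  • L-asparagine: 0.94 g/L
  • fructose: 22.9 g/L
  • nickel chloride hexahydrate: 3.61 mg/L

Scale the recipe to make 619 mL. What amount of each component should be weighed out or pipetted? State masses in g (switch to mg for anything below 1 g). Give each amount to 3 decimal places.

Target volume = 619 mL = 0.619 L.
arabinose: 2.78 g/L × 0.619 L = 1.721 g
zinc sulfate heptahydrate: 22 mg/L × 0.619 L = 13.618 mg
L-asparagine: 0.94 g/L × 0.619 L = 0.58186 g = 581.860 mg
fructose: 22.9 g/L × 0.619 L = 14.175 g
nickel chloride hexahydrate: 3.61 mg/L × 0.619 L = 2.235 mg

arabinose 1.721 g; zinc sulfate heptahydrate 13.618 mg; L-asparagine 581.860 mg; fructose 14.175 g; nickel chloride hexahydrate 2.235 mg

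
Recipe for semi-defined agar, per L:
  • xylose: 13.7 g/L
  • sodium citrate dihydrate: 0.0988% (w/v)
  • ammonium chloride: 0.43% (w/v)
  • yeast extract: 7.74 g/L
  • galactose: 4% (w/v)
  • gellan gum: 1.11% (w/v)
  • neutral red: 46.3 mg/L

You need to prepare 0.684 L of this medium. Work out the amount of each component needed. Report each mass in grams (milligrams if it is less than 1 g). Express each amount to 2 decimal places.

Working volume: 0.684 L.
xylose: 13.7 g/L × 0.684 L = 9.37 g
sodium citrate dihydrate: 0.0988% w/v = 0.988 g/L → 0.988 × 0.684 L = 0.675792 g = 675.79 mg
ammonium chloride: 0.43% w/v = 4.3 g/L → 4.3 × 0.684 L = 2.94 g
yeast extract: 7.74 g/L × 0.684 L = 5.29 g
galactose: 4% w/v = 40 g/L → 40 × 0.684 L = 27.36 g
gellan gum: 1.11 g per 100 mL × 684 mL ÷ 100 = 7.59 g
neutral red: 46.3 mg/L × 0.684 L = 31.67 mg

xylose 9.37 g; sodium citrate dihydrate 675.79 mg; ammonium chloride 2.94 g; yeast extract 5.29 g; galactose 27.36 g; gellan gum 7.59 g; neutral red 31.67 mg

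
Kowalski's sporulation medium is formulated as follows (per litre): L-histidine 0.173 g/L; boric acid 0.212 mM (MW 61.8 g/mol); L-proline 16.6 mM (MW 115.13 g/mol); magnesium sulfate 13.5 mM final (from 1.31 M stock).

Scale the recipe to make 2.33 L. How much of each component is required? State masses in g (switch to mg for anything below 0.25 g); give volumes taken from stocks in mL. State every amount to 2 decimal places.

Working volume: 2.33 L.
L-histidine: 0.173 g/L × 2.33 L = 0.40 g
boric acid: 0.212 mmol/L × 61.8 mg/mmol × 2.33 L = 30.53 mg
L-proline: 16.6 mmol/L × 115.13 g/mol × 2.33 L ÷ 1000 = 4.45 g
magnesium sulfate: dilute stock: 13.5 mM × 2330 mL ÷ 1310 mM = 24.01 mL

L-histidine 0.40 g; boric acid 30.53 mg; L-proline 4.45 g; magnesium sulfate 24.01 mL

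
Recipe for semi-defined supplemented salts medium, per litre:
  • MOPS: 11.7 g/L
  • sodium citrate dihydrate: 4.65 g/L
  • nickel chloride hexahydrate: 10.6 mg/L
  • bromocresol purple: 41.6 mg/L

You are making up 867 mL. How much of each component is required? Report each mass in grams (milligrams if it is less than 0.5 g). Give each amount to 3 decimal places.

Scale factor relative to 1 L: 0.867.
MOPS: 11.7 g/L × 0.867 L = 10.144 g
sodium citrate dihydrate: 4.65 g/L × 0.867 L = 4.032 g
nickel chloride hexahydrate: 10.6 mg/L × 0.867 L = 9.190 mg
bromocresol purple: 41.6 mg/L × 0.867 L = 36.067 mg

MOPS 10.144 g; sodium citrate dihydrate 4.032 g; nickel chloride hexahydrate 9.190 mg; bromocresol purple 36.067 mg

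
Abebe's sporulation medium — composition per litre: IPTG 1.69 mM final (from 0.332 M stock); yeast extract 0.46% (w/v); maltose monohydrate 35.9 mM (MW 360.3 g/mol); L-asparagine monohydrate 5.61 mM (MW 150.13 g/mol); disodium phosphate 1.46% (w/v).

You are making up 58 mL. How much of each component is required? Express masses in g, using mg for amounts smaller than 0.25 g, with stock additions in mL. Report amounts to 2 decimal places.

Working volume: 58 mL = 0.058 L.
IPTG: dilute stock: 1.69 mM × 58 mL ÷ 332 mM = 0.30 mL
yeast extract: 0.46 g per 100 mL × 58 mL ÷ 100 = 0.27 g
maltose monohydrate: 35.9 mmol/L × 360.3 g/mol × 0.058 L ÷ 1000 = 0.75 g
L-asparagine monohydrate: 5.61 mmol/L × 150.13 mg/mmol × 0.058 L = 48.85 mg
disodium phosphate: 1.46 g per 100 mL × 58 mL ÷ 100 = 0.85 g

IPTG 0.30 mL; yeast extract 0.27 g; maltose monohydrate 0.75 g; L-asparagine monohydrate 48.85 mg; disodium phosphate 0.85 g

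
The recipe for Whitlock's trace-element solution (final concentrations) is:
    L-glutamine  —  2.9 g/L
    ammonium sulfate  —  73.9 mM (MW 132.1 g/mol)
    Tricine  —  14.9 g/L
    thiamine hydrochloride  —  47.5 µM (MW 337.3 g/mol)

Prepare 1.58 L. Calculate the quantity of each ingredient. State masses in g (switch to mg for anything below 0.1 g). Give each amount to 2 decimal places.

L-glutamine 4.58 g; ammonium sulfate 15.42 g; Tricine 23.54 g; thiamine hydrochloride 25.31 mg

Working volume: 1.58 L.
L-glutamine: 2.9 g/L × 1.58 L = 4.58 g
ammonium sulfate: 73.9 mmol/L × 132.1 g/mol × 1.58 L ÷ 1000 = 15.42 g
Tricine: 14.9 g/L × 1.58 L = 23.54 g
thiamine hydrochloride: 47.5 µmol/L × 337.3 g/mol × 1.58 L ÷ 1000 = 25.31 mg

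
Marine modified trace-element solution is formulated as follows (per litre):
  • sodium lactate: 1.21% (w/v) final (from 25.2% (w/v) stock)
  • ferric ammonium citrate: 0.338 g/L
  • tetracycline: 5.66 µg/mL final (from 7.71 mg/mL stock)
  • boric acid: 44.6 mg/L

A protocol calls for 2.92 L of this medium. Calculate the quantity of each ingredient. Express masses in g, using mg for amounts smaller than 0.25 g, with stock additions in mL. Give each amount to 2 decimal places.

sodium lactate 140.21 mL; ferric ammonium citrate 0.99 g; tetracycline 2.14 mL; boric acid 130.23 mg

Working volume: 2.92 L.
sodium lactate: dilute stock: 1.21% ÷ 25.2% × 2920 mL = 140.21 mL
ferric ammonium citrate: 0.338 g/L × 2.92 L = 0.99 g
tetracycline: dilute stock: 5.66 µg/mL × 2920 mL ÷ 7710 µg/mL = 2.14 mL
boric acid: 44.6 mg/L × 2.92 L = 130.23 mg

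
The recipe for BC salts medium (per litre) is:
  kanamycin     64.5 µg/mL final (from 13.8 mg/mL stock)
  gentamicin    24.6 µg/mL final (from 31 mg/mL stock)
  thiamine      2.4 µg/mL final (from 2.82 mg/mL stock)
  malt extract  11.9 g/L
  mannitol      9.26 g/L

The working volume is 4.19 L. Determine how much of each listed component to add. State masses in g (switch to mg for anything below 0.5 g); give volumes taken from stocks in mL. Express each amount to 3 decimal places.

Working volume: 4.19 L.
kanamycin: dilute stock: 64.5 µg/mL × 4190 mL ÷ 13800 µg/mL = 19.584 mL
gentamicin: C1V1 = C2V2 → 24.6 µg/mL × 4190 mL ÷ 31000 µg/mL = 3.325 mL
thiamine: dilute stock: 2.4 µg/mL × 4190 mL ÷ 2820 µg/mL = 3.566 mL
malt extract: 11.9 g/L × 4.19 L = 49.861 g
mannitol: 9.26 g/L × 4.19 L = 38.799 g

kanamycin 19.584 mL; gentamicin 3.325 mL; thiamine 3.566 mL; malt extract 49.861 g; mannitol 38.799 g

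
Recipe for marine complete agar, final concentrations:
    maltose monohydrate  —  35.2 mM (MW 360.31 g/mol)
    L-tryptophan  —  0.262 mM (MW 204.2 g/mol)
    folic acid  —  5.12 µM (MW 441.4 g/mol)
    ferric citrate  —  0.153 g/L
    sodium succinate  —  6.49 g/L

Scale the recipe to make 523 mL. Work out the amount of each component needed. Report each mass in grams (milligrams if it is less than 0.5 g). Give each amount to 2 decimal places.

Target volume = 523 mL = 0.523 L.
maltose monohydrate: 35.2 mmol/L × 360.31 g/mol × 0.523 L ÷ 1000 = 6.63 g
L-tryptophan: 0.262 mmol/L × 204.2 mg/mmol × 0.523 L = 27.98 mg
folic acid: 5.12 µmol/L × 441.4 g/mol × 0.523 L ÷ 1000 = 1.18 mg
ferric citrate: 0.153 g/L × 0.523 L = 0.080019 g = 80.02 mg
sodium succinate: 6.49 g/L × 0.523 L = 3.39 g

maltose monohydrate 6.63 g; L-tryptophan 27.98 mg; folic acid 1.18 mg; ferric citrate 80.02 mg; sodium succinate 3.39 g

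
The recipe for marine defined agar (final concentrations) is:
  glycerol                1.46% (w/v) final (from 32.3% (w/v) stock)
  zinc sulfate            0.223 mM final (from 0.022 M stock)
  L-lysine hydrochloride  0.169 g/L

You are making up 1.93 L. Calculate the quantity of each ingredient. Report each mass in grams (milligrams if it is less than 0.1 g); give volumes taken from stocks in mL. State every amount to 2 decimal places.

glycerol 87.24 mL; zinc sulfate 19.56 mL; L-lysine hydrochloride 0.33 g

Working volume: 1.93 L.
glycerol: dilute stock: 1.46% ÷ 32.3% × 1930 mL = 87.24 mL
zinc sulfate: dilute stock: 0.223 mM × 1930 mL ÷ 22 mM = 19.56 mL
L-lysine hydrochloride: 0.169 g/L × 1.93 L = 0.33 g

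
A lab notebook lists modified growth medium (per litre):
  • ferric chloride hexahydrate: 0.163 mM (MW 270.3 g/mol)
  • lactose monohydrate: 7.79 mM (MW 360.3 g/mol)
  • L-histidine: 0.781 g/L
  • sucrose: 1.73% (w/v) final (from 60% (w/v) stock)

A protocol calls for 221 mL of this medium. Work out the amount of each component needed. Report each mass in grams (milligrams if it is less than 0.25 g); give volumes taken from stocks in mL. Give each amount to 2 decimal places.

ferric chloride hexahydrate 9.74 mg; lactose monohydrate 0.62 g; L-histidine 172.60 mg; sucrose 6.37 mL

Target volume = 221 mL = 0.221 L.
ferric chloride hexahydrate: 0.163 mmol/L × 270.3 mg/mmol × 0.221 L = 9.74 mg
lactose monohydrate: 7.79 mmol/L × 360.3 g/mol × 0.221 L ÷ 1000 = 0.62 g
L-histidine: 0.781 g/L × 0.221 L = 0.172601 g = 172.60 mg
sucrose: C1V1 = C2V2 → 1.73% ÷ 60% × 221 mL = 6.37 mL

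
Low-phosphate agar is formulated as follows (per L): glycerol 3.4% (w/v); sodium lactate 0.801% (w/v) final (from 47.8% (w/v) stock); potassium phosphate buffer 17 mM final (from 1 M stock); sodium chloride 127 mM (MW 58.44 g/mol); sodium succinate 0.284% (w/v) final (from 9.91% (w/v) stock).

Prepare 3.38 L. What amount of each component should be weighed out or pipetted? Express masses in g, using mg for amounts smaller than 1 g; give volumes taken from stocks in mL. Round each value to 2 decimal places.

Scale factor relative to 1 L: 3.38.
glycerol: 3.4 g per 100 mL × 3380 mL ÷ 100 = 114.92 g
sodium lactate: C1V1 = C2V2 → 0.801% ÷ 47.8% × 3380 mL = 56.64 mL
potassium phosphate buffer: dilute stock: 17 mM × 3380 mL ÷ 1000 mM = 57.46 mL
sodium chloride: 127 mmol/L × 58.44 g/mol × 3.38 L ÷ 1000 = 25.09 g
sodium succinate: dilute stock: 0.284% ÷ 9.91% × 3380 mL = 96.86 mL

glycerol 114.92 g; sodium lactate 56.64 mL; potassium phosphate buffer 57.46 mL; sodium chloride 25.09 g; sodium succinate 96.86 mL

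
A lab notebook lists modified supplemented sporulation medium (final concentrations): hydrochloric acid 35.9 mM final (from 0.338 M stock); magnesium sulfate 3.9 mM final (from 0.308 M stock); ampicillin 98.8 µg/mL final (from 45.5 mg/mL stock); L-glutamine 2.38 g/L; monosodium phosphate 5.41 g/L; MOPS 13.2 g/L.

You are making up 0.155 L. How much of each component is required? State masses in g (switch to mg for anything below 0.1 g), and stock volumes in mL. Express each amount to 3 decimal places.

hydrochloric acid 16.463 mL; magnesium sulfate 1.963 mL; ampicillin 0.337 mL; L-glutamine 0.369 g; monosodium phosphate 0.839 g; MOPS 2.046 g

Working volume: 0.155 L.
hydrochloric acid: V = C2·V2/C1 = 35.9 mM × 155 mL ÷ 338 mM = 16.463 mL
magnesium sulfate: V = C2·V2/C1 = 3.9 mM × 155 mL ÷ 308 mM = 1.963 mL
ampicillin: V = C2·V2/C1 = 98.8 µg/mL × 155 mL ÷ 45500 µg/mL = 0.337 mL
L-glutamine: 2.38 g/L × 0.155 L = 0.369 g
monosodium phosphate: 5.41 g/L × 0.155 L = 0.839 g
MOPS: 13.2 g/L × 0.155 L = 2.046 g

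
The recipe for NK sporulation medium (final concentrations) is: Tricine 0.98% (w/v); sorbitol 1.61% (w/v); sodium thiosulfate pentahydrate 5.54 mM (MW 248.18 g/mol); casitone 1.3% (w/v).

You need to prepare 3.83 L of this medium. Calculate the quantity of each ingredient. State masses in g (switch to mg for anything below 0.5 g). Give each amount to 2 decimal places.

Tricine 37.53 g; sorbitol 61.66 g; sodium thiosulfate pentahydrate 5.27 g; casitone 49.79 g

Working volume: 3.83 L.
Tricine: 0.98% w/v = 9.8 g/L → 9.8 × 3.83 L = 37.53 g
sorbitol: 1.61 g per 100 mL × 3830 mL ÷ 100 = 61.66 g
sodium thiosulfate pentahydrate: 5.54 mmol/L × 248.18 g/mol × 3.83 L ÷ 1000 = 5.27 g
casitone: 1.3 g per 100 mL × 3830 mL ÷ 100 = 49.79 g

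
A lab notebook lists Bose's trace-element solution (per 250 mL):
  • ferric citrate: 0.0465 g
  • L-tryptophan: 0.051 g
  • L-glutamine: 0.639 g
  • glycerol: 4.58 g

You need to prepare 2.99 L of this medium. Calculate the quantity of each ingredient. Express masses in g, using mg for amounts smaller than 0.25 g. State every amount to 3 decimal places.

ferric citrate 0.556 g; L-tryptophan 0.610 g; L-glutamine 7.642 g; glycerol 54.777 g

Scale factor = 2990 mL / 250 mL = 11.96.
ferric citrate: 0.0465 g × (2990 mL / 250 mL) = 0.556 g
L-tryptophan: 0.051 g × (2990 mL / 250 mL) = 0.610 g
L-glutamine: 0.639 g × (2990 mL / 250 mL) = 7.642 g
glycerol: 4.58 g × (2990 mL / 250 mL) = 54.777 g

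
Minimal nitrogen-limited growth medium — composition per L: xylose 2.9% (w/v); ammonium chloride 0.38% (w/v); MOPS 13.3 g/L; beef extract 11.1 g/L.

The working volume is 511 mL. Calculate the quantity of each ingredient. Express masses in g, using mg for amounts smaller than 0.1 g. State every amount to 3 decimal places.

xylose 14.819 g; ammonium chloride 1.942 g; MOPS 6.796 g; beef extract 5.672 g

Scale factor relative to 1 L: 0.511.
xylose: 2.9% w/v = 29 g/L → 29 × 0.511 L = 14.819 g
ammonium chloride: 0.38 g per 100 mL × 511 mL ÷ 100 = 1.942 g
MOPS: 13.3 g/L × 0.511 L = 6.796 g
beef extract: 11.1 g/L × 0.511 L = 5.672 g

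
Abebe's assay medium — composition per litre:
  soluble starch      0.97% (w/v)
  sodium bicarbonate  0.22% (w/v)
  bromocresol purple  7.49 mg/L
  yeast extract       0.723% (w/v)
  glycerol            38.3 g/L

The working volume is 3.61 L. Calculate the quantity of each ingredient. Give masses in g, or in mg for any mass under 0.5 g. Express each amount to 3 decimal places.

Scale factor relative to 1 L: 3.61.
soluble starch: 0.97% w/v = 9.7 g/L → 9.7 × 3.61 L = 35.017 g
sodium bicarbonate: 0.22% w/v = 2.2 g/L → 2.2 × 3.61 L = 7.942 g
bromocresol purple: 7.49 mg/L × 3.61 L = 27.039 mg
yeast extract: 0.723% w/v = 7.23 g/L → 7.23 × 3.61 L = 26.100 g
glycerol: 38.3 g/L × 3.61 L = 138.263 g

soluble starch 35.017 g; sodium bicarbonate 7.942 g; bromocresol purple 27.039 mg; yeast extract 26.100 g; glycerol 138.263 g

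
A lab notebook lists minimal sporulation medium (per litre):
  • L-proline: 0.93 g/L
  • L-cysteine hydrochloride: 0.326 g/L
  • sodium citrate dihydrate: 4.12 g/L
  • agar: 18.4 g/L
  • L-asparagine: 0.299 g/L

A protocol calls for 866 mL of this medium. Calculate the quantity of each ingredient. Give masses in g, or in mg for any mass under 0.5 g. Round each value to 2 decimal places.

L-proline 0.81 g; L-cysteine hydrochloride 282.32 mg; sodium citrate dihydrate 3.57 g; agar 15.93 g; L-asparagine 258.93 mg

Scale factor relative to 1 L: 0.866.
L-proline: 0.93 g/L × 0.866 L = 0.81 g
L-cysteine hydrochloride: 0.326 g/L × 0.866 L = 0.282316 g = 282.32 mg
sodium citrate dihydrate: 4.12 g/L × 0.866 L = 3.57 g
agar: 18.4 g/L × 0.866 L = 15.93 g
L-asparagine: 0.299 g/L × 0.866 L = 0.258934 g = 258.93 mg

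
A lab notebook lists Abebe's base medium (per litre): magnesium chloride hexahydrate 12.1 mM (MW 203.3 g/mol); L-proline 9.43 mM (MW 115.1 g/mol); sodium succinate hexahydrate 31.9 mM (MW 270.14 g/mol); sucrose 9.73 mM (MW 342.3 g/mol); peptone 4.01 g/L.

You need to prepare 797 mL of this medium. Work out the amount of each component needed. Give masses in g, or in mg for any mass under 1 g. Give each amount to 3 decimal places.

magnesium chloride hexahydrate 1.961 g; L-proline 865.058 mg; sodium succinate hexahydrate 6.868 g; sucrose 2.654 g; peptone 3.196 g

Working volume: 797 mL = 0.797 L.
magnesium chloride hexahydrate: 12.1 mmol/L × 203.3 g/mol × 0.797 L ÷ 1000 = 1.961 g
L-proline: 9.43 mmol/L × 115.1 mg/mmol × 0.797 L = 865.058 mg
sodium succinate hexahydrate: 31.9 mmol/L × 270.14 g/mol × 0.797 L ÷ 1000 = 6.868 g
sucrose: 9.73 mmol/L × 342.3 g/mol × 0.797 L ÷ 1000 = 2.654 g
peptone: 4.01 g/L × 0.797 L = 3.196 g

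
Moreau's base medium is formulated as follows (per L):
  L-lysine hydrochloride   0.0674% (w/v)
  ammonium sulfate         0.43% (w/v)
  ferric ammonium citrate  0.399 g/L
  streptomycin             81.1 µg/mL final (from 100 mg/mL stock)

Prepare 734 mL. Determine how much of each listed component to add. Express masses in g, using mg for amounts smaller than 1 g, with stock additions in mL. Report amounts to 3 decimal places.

Working volume: 734 mL = 0.734 L.
L-lysine hydrochloride: 0.0674% w/v = 0.674 g/L → 0.674 × 0.734 L = 0.494716 g = 494.716 mg
ammonium sulfate: 0.43 g per 100 mL × 734 mL ÷ 100 = 3.156 g
ferric ammonium citrate: 0.399 g/L × 0.734 L = 0.292866 g = 292.866 mg
streptomycin: V = C2·V2/C1 = 81.1 µg/mL × 734 mL ÷ 100000 µg/mL = 0.595 mL

L-lysine hydrochloride 494.716 mg; ammonium sulfate 3.156 g; ferric ammonium citrate 292.866 mg; streptomycin 0.595 mL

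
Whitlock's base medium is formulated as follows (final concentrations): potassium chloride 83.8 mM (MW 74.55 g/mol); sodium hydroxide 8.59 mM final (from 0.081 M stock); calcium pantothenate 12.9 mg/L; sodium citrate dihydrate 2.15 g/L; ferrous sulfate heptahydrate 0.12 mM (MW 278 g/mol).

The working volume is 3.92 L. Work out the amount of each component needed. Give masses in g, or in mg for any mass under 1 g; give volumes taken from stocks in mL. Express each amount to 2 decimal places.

Working volume: 3.92 L.
potassium chloride: 83.8 mmol/L × 74.55 g/mol × 3.92 L ÷ 1000 = 24.49 g
sodium hydroxide: C1V1 = C2V2 → 8.59 mM × 3920 mL ÷ 81 mM = 415.71 mL
calcium pantothenate: 12.9 mg/L × 3.92 L = 50.57 mg
sodium citrate dihydrate: 2.15 g/L × 3.92 L = 8.43 g
ferrous sulfate heptahydrate: 0.12 mmol/L × 278 mg/mmol × 3.92 L = 130.77 mg

potassium chloride 24.49 g; sodium hydroxide 415.71 mL; calcium pantothenate 50.57 mg; sodium citrate dihydrate 8.43 g; ferrous sulfate heptahydrate 130.77 mg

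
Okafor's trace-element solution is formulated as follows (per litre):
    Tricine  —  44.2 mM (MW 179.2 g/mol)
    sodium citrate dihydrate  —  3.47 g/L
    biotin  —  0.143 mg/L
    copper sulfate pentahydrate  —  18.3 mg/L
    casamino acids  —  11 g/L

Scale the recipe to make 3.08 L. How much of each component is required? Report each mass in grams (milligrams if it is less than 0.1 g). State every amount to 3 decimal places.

Scale factor relative to 1 L: 3.08.
Tricine: 44.2 mmol/L × 179.2 g/mol × 3.08 L ÷ 1000 = 24.396 g
sodium citrate dihydrate: 3.47 g/L × 3.08 L = 10.688 g
biotin: 0.143 mg/L × 3.08 L = 0.440 mg
copper sulfate pentahydrate: 18.3 mg/L × 3.08 L = 56.364 mg
casamino acids: 11 g/L × 3.08 L = 33.880 g

Tricine 24.396 g; sodium citrate dihydrate 10.688 g; biotin 0.440 mg; copper sulfate pentahydrate 56.364 mg; casamino acids 33.880 g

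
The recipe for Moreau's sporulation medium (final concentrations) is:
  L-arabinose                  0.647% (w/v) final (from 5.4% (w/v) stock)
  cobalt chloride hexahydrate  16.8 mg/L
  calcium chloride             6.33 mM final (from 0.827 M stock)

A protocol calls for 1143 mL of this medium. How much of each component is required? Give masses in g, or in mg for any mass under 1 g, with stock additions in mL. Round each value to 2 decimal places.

Working volume: 1143 mL = 1.143 L.
L-arabinose: dilute stock: 0.647% ÷ 5.4% × 1143 mL = 136.95 mL
cobalt chloride hexahydrate: 16.8 mg/L × 1.143 L = 19.20 mg
calcium chloride: V = C2·V2/C1 = 6.33 mM × 1143 mL ÷ 827 mM = 8.75 mL

L-arabinose 136.95 mL; cobalt chloride hexahydrate 19.20 mg; calcium chloride 8.75 mL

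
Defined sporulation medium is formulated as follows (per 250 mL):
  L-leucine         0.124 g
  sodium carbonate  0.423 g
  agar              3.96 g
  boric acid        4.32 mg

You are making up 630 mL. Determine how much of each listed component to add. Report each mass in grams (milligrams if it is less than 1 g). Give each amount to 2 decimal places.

Scale factor = 630 mL / 250 mL = 2.52.
L-leucine: 0.124 g × (630 mL / 250 mL) = 0.31248 g = 312.48 mg
sodium carbonate: 0.423 g × (630 mL / 250 mL) = 1.07 g
agar: 3.96 g × (630 mL / 250 mL) = 9.98 g
boric acid: 4.32 mg × (630 mL / 250 mL) = 10.89 mg

L-leucine 312.48 mg; sodium carbonate 1.07 g; agar 9.98 g; boric acid 10.89 mg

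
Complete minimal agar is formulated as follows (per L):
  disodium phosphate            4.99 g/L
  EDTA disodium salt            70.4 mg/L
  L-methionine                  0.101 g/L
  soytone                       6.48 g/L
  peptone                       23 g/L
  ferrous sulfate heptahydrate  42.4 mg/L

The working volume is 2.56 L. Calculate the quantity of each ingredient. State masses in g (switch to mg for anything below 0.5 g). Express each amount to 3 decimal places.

disodium phosphate 12.774 g; EDTA disodium salt 180.224 mg; L-methionine 258.560 mg; soytone 16.589 g; peptone 58.880 g; ferrous sulfate heptahydrate 108.544 mg

Scale factor relative to 1 L: 2.56.
disodium phosphate: 4.99 g/L × 2.56 L = 12.774 g
EDTA disodium salt: 70.4 mg/L × 2.56 L = 180.224 mg
L-methionine: 0.101 g/L × 2.56 L = 0.25856 g = 258.560 mg
soytone: 6.48 g/L × 2.56 L = 16.589 g
peptone: 23 g/L × 2.56 L = 58.880 g
ferrous sulfate heptahydrate: 42.4 mg/L × 2.56 L = 108.544 mg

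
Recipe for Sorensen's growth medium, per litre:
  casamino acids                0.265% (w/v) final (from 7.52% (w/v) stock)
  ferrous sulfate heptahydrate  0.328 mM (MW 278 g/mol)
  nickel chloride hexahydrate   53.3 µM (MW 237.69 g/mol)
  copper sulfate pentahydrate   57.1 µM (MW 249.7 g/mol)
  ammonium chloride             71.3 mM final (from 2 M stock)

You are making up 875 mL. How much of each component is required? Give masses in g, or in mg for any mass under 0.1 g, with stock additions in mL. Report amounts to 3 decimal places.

Working volume: 875 mL = 0.875 L.
casamino acids: V = C2·V2/C1 = 0.265% ÷ 7.52% × 875 mL = 30.834 mL
ferrous sulfate heptahydrate: 0.328 mmol/L × 278 mg/mmol × 0.875 L = 79.786 mg
nickel chloride hexahydrate: 53.3 µmol/L × 237.69 g/mol × 0.875 L ÷ 1000 = 11.085 mg
copper sulfate pentahydrate: 57.1 µmol/L × 249.7 g/mol × 0.875 L ÷ 1000 = 12.476 mg
ammonium chloride: dilute stock: 71.3 mM × 875 mL ÷ 2000 mM = 31.194 mL

casamino acids 30.834 mL; ferrous sulfate heptahydrate 79.786 mg; nickel chloride hexahydrate 11.085 mg; copper sulfate pentahydrate 12.476 mg; ammonium chloride 31.194 mL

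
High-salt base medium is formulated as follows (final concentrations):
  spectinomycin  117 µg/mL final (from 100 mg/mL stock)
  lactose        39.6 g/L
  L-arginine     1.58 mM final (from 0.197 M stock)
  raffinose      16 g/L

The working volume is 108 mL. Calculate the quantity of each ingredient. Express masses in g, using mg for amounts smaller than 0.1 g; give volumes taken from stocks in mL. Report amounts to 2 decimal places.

Target volume = 108 mL = 0.108 L.
spectinomycin: C1V1 = C2V2 → 117 µg/mL × 108 mL ÷ 100000 µg/mL = 0.13 mL
lactose: 39.6 g/L × 0.108 L = 4.28 g
L-arginine: V = C2·V2/C1 = 1.58 mM × 108 mL ÷ 197 mM = 0.87 mL
raffinose: 16 g/L × 0.108 L = 1.73 g

spectinomycin 0.13 mL; lactose 4.28 g; L-arginine 0.87 mL; raffinose 1.73 g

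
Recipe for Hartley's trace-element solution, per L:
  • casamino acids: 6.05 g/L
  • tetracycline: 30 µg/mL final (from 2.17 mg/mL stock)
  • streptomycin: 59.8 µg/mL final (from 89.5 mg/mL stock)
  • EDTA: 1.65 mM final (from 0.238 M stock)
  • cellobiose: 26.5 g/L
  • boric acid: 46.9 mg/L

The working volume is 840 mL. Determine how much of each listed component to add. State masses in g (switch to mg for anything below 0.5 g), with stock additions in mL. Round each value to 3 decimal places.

Working volume: 840 mL = 0.84 L.
casamino acids: 6.05 g/L × 0.84 L = 5.082 g
tetracycline: C1V1 = C2V2 → 30 µg/mL × 840 mL ÷ 2170 µg/mL = 11.613 mL
streptomycin: dilute stock: 59.8 µg/mL × 840 mL ÷ 89500 µg/mL = 0.561 mL
EDTA: V = C2·V2/C1 = 1.65 mM × 840 mL ÷ 238 mM = 5.824 mL
cellobiose: 26.5 g/L × 0.84 L = 22.260 g
boric acid: 46.9 mg/L × 0.84 L = 39.396 mg

casamino acids 5.082 g; tetracycline 11.613 mL; streptomycin 0.561 mL; EDTA 5.824 mL; cellobiose 22.260 g; boric acid 39.396 mg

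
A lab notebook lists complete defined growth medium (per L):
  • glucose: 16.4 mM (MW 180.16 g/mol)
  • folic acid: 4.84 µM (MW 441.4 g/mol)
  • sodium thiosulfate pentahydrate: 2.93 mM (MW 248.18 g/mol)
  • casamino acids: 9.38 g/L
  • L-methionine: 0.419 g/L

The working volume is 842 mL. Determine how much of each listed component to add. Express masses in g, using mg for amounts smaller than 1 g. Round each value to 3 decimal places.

Scale factor relative to 1 L: 0.842.
glucose: 16.4 mmol/L × 180.16 g/mol × 0.842 L ÷ 1000 = 2.488 g
folic acid: 4.84 µmol/L × 441.4 g/mol × 0.842 L ÷ 1000 = 1.799 mg
sodium thiosulfate pentahydrate: 2.93 mmol/L × 248.18 mg/mmol × 0.842 L = 612.275 mg
casamino acids: 9.38 g/L × 0.842 L = 7.898 g
L-methionine: 0.419 g/L × 0.842 L = 0.352798 g = 352.798 mg

glucose 2.488 g; folic acid 1.799 mg; sodium thiosulfate pentahydrate 612.275 mg; casamino acids 7.898 g; L-methionine 352.798 mg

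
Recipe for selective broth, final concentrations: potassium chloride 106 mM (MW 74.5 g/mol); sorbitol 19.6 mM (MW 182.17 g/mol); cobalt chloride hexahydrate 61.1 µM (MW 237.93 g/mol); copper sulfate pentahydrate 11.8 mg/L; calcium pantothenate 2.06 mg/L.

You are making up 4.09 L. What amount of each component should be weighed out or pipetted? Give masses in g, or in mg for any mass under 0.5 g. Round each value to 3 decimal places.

Working volume: 4.09 L.
potassium chloride: 106 mmol/L × 74.5 g/mol × 4.09 L ÷ 1000 = 32.299 g
sorbitol: 19.6 mmol/L × 182.17 g/mol × 4.09 L ÷ 1000 = 14.603 g
cobalt chloride hexahydrate: 61.1 µmol/L × 237.93 g/mol × 4.09 L ÷ 1000 = 59.458 mg
copper sulfate pentahydrate: 11.8 mg/L × 4.09 L = 48.262 mg
calcium pantothenate: 2.06 mg/L × 4.09 L = 8.425 mg

potassium chloride 32.299 g; sorbitol 14.603 g; cobalt chloride hexahydrate 59.458 mg; copper sulfate pentahydrate 48.262 mg; calcium pantothenate 8.425 mg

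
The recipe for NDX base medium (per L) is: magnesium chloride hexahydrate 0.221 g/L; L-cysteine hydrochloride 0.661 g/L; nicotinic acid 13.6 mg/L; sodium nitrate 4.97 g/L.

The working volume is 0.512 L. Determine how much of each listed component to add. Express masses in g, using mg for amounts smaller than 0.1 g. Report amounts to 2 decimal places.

magnesium chloride hexahydrate 0.11 g; L-cysteine hydrochloride 0.34 g; nicotinic acid 6.96 mg; sodium nitrate 2.54 g

Scale factor relative to 1 L: 0.512.
magnesium chloride hexahydrate: 0.221 g/L × 0.512 L = 0.11 g
L-cysteine hydrochloride: 0.661 g/L × 0.512 L = 0.34 g
nicotinic acid: 13.6 mg/L × 0.512 L = 6.96 mg
sodium nitrate: 4.97 g/L × 0.512 L = 2.54 g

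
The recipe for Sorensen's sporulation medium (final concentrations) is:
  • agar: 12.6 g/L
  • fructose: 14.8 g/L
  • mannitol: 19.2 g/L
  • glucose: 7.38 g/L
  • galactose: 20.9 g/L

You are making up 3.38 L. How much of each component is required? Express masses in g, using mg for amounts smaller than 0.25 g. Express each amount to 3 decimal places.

agar 42.588 g; fructose 50.024 g; mannitol 64.896 g; glucose 24.944 g; galactose 70.642 g

Working volume: 3.38 L.
agar: 12.6 g/L × 3.38 L = 42.588 g
fructose: 14.8 g/L × 3.38 L = 50.024 g
mannitol: 19.2 g/L × 3.38 L = 64.896 g
glucose: 7.38 g/L × 3.38 L = 24.944 g
galactose: 20.9 g/L × 3.38 L = 70.642 g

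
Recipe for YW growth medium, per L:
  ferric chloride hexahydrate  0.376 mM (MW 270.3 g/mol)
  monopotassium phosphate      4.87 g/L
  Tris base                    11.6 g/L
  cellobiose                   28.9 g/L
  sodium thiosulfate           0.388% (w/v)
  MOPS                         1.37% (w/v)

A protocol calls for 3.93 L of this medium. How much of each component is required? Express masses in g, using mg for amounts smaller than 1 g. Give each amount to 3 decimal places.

ferric chloride hexahydrate 399.417 mg; monopotassium phosphate 19.139 g; Tris base 45.588 g; cellobiose 113.577 g; sodium thiosulfate 15.248 g; MOPS 53.841 g

Working volume: 3.93 L.
ferric chloride hexahydrate: 0.376 mmol/L × 270.3 mg/mmol × 3.93 L = 399.417 mg
monopotassium phosphate: 4.87 g/L × 3.93 L = 19.139 g
Tris base: 11.6 g/L × 3.93 L = 45.588 g
cellobiose: 28.9 g/L × 3.93 L = 113.577 g
sodium thiosulfate: 0.388% w/v = 3.88 g/L → 3.88 × 3.93 L = 15.248 g
MOPS: 1.37% w/v = 13.7 g/L → 13.7 × 3.93 L = 53.841 g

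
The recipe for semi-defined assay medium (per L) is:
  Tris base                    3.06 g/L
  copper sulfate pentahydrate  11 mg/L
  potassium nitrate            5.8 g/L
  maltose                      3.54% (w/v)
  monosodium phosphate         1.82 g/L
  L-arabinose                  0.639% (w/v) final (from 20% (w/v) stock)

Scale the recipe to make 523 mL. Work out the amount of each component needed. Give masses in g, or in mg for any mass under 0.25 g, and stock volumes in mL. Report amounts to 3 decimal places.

Tris base 1.600 g; copper sulfate pentahydrate 5.753 mg; potassium nitrate 3.033 g; maltose 18.514 g; monosodium phosphate 0.952 g; L-arabinose 16.710 mL

Scale factor relative to 1 L: 0.523.
Tris base: 3.06 g/L × 0.523 L = 1.600 g
copper sulfate pentahydrate: 11 mg/L × 0.523 L = 5.753 mg
potassium nitrate: 5.8 g/L × 0.523 L = 3.033 g
maltose: 3.54 g per 100 mL × 523 mL ÷ 100 = 18.514 g
monosodium phosphate: 1.82 g/L × 0.523 L = 0.952 g
L-arabinose: V = C2·V2/C1 = 0.639% ÷ 20% × 523 mL = 16.710 mL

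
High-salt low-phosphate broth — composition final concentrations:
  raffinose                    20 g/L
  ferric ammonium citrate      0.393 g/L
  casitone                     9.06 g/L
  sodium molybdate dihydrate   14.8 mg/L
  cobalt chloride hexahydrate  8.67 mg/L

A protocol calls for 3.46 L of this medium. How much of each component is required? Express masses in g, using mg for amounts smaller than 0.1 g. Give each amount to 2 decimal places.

raffinose 69.20 g; ferric ammonium citrate 1.36 g; casitone 31.35 g; sodium molybdate dihydrate 51.21 mg; cobalt chloride hexahydrate 30.00 mg

Working volume: 3.46 L.
raffinose: 20 g/L × 3.46 L = 69.20 g
ferric ammonium citrate: 0.393 g/L × 3.46 L = 1.36 g
casitone: 9.06 g/L × 3.46 L = 31.35 g
sodium molybdate dihydrate: 14.8 mg/L × 3.46 L = 51.21 mg
cobalt chloride hexahydrate: 8.67 mg/L × 3.46 L = 30.00 mg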